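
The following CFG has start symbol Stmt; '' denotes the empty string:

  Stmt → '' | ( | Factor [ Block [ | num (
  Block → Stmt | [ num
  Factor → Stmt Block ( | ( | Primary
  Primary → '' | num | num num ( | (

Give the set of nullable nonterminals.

Directly nullable (have an ''-production): Stmt, Primary.
Block → Stmt with every symbol nullable, so Block is nullable.
Factor → Primary with every symbol nullable, so Factor is nullable.

{ Block, Factor, Primary, Stmt }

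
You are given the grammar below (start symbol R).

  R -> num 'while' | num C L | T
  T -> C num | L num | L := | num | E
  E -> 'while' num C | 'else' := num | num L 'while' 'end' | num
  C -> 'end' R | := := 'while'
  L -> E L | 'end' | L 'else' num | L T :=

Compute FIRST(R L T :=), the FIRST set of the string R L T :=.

Add FIRST(R) = { 'else', 'end', 'while', :=, num }; R is not nullable, stop.

{ 'else', 'end', 'while', :=, num }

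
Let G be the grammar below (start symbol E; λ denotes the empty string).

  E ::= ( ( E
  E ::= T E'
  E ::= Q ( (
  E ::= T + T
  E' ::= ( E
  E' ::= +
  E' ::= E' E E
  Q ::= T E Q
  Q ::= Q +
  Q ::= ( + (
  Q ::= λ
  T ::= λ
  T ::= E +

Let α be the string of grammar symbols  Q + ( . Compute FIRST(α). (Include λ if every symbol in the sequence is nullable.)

{ (, + }

Add FIRST(Q)\{λ} = { (, + }; Q is nullable, continue.
+ is a terminal; add {+} and stop.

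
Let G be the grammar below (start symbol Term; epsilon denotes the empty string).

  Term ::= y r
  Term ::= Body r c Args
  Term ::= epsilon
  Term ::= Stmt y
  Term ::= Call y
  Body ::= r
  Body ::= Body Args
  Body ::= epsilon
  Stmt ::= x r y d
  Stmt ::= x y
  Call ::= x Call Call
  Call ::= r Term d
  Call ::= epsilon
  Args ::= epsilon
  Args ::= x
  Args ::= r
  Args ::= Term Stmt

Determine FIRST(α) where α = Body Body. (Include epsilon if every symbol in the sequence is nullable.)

{ r, x, y, epsilon }

Add FIRST(Body)\{epsilon} = { r, x, y }; Body is nullable, continue.
Add FIRST(Body)\{epsilon} = { r, x, y }; Body is nullable, continue.
Every symbol is nullable, so include epsilon.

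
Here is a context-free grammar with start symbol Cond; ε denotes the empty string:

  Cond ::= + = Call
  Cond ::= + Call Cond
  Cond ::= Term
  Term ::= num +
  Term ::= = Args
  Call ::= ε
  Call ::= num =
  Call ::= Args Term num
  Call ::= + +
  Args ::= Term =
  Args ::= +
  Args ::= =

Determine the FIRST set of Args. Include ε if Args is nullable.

{ +, =, num }

From Args ::= Term =: add FIRST(Term) = { =, num }.
Args ::= + contributes {+}.
Args ::= = contributes {=}.
Union: FIRST(Args) = { +, =, num }.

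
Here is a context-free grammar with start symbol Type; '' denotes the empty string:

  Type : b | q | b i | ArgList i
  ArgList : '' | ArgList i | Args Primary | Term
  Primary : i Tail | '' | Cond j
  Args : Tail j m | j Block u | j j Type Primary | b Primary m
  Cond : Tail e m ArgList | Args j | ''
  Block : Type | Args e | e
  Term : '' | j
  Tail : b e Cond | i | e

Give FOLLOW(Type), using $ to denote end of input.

Type is the start symbol, so $ ∈ FOLLOW(Type).
In Args : j j Type Primary: add FIRST(Primary)\{''} = { b, e, i, j }.
  Since Primary is nullable, also add FOLLOW(Args) = { b, e, i, j, m }.
In Block : Type: Type is at the end, add FOLLOW(Block) = { u }.
Union: FOLLOW(Type) = { $, b, e, i, j, m, u }.

{ $, b, e, i, j, m, u }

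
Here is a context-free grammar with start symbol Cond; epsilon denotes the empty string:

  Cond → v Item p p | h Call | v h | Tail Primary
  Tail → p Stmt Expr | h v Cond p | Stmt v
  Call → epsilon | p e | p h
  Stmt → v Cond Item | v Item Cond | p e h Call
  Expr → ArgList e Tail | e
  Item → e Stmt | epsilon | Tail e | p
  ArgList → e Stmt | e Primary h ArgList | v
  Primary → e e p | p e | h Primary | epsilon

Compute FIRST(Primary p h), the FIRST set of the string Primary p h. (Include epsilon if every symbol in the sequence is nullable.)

Add FIRST(Primary)\{epsilon} = { e, h, p }; Primary is nullable, continue.
p is a terminal; add {p} and stop.

{ e, h, p }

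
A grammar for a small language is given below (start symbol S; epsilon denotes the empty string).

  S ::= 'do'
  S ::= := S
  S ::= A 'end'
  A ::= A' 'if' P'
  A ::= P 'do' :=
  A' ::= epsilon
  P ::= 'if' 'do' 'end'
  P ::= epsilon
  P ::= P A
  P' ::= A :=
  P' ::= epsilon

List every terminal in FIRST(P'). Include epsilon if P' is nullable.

{ 'do', 'if', epsilon }

From P' ::= A :=: add FIRST(A) = { 'do', 'if' }.
P' ::= epsilon contributes epsilon.
Union: FIRST(P') = { 'do', 'if', epsilon }.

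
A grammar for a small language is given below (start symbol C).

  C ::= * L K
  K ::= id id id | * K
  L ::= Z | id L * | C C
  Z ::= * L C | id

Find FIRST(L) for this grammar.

From L ::= Z: add FIRST(Z) = { *, id }.
L ::= id L * contributes {id}.
From L ::= C C: add FIRST(C) = { * }.
Union: FIRST(L) = { *, id }.

{ *, id }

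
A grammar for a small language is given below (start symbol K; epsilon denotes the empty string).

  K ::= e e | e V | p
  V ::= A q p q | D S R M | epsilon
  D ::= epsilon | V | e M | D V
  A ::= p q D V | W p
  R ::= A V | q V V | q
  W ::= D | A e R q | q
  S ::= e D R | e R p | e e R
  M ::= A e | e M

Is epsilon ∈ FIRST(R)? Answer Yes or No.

Nullable nonterminals: D, V, W.
No production of R has an RHS whose symbols are all nullable, so R is not nullable.

No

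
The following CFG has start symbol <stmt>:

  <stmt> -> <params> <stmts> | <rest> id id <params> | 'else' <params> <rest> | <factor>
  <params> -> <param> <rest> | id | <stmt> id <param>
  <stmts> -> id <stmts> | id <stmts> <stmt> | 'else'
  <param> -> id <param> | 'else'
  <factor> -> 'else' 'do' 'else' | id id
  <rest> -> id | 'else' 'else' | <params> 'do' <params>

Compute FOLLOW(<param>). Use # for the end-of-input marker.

{ #, 'do', 'else', id }

In <params> -> <param> <rest>: add FIRST(<rest>) = { 'else', id }.
In <params> -> <stmt> id <param>: <param> is at the end, add FOLLOW(<params>) = { #, 'do', 'else', id }.
In <param> -> id <param>: <param> is at the end, add FOLLOW(<param>) = { #, 'do', 'else', id }.
Union: FOLLOW(<param>) = { #, 'do', 'else', id }.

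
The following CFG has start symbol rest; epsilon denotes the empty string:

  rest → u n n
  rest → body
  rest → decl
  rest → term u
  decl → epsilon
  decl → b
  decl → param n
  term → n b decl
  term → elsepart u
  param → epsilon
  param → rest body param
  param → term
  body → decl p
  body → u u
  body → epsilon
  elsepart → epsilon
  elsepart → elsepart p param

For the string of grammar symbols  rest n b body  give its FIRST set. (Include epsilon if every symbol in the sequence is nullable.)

{ b, n, p, u }

Add FIRST(rest)\{epsilon} = { b, n, p, u }; rest is nullable, continue.
n is a terminal; add {n} and stop.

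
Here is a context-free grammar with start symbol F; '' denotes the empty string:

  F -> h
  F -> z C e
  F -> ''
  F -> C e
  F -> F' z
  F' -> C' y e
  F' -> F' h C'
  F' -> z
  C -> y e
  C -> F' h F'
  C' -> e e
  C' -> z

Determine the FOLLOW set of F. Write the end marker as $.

{ $ }

F is the start symbol, so $ ∈ FOLLOW(F).
Union: FOLLOW(F) = { $ }.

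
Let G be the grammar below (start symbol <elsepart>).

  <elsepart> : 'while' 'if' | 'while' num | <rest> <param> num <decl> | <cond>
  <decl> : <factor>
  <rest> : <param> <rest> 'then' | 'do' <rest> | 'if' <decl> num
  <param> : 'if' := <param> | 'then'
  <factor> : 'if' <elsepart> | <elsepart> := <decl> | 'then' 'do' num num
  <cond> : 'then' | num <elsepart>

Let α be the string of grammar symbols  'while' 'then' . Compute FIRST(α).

'while' is a terminal; add {'while'} and stop.

{ 'while' }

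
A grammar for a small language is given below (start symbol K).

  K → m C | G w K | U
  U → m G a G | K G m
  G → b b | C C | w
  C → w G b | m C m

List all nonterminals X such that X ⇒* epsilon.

{ } (none)

No nonterminal has an empty production or an RHS whose symbols are all nullable.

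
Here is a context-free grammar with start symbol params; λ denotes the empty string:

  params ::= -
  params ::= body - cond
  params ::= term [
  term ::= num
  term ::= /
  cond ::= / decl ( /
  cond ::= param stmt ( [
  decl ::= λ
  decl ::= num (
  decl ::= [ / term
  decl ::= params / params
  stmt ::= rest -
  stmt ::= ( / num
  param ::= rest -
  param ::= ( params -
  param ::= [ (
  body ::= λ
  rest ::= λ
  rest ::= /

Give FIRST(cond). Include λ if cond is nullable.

cond ::= / decl ( / contributes {/}.
From cond ::= param stmt ( [: add FIRST(param) = { (, -, /, [ }.
Union: FIRST(cond) = { (, -, /, [ }.

{ (, -, /, [ }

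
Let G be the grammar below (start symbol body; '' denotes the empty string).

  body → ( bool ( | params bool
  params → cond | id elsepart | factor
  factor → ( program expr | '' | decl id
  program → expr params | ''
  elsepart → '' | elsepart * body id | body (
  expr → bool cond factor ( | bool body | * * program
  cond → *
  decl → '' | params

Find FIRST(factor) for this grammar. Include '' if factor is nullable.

factor → ( program expr contributes {(}.
factor → '' contributes ''.
From factor → decl id: decl nullable, take FIRST(decl) ∪ {id} = { (, *, id }.
Union: FIRST(factor) = { (, *, id, '' }.

{ (, *, id, '' }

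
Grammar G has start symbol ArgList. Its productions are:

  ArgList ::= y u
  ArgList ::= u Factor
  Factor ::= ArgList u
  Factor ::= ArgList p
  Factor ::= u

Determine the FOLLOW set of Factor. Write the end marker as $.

In ArgList ::= u Factor: Factor is at the end, add FOLLOW(ArgList) = { $, p, u }.
Union: FOLLOW(Factor) = { $, p, u }.

{ $, p, u }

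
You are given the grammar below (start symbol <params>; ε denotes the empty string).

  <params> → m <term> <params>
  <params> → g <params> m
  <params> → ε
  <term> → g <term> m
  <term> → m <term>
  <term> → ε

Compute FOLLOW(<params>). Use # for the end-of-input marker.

{ #, m }

<params> is the start symbol, so # ∈ FOLLOW(<params>).
In <params> → m <term> <params>: <params> is at the end, add FOLLOW(<params>) = { #, m }.
In <params> → g <params> m: add FIRST(m) = { m }.
Union: FOLLOW(<params>) = { #, m }.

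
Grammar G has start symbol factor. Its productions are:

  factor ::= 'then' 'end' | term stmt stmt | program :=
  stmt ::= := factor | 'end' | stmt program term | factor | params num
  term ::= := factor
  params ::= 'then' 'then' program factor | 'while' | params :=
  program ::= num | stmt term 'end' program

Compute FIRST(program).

{ 'end', 'then', 'while', :=, num }

program ::= num contributes {num}.
From program ::= stmt term 'end' program: add FIRST(stmt) = { 'end', 'then', 'while', :=, num }.
Union: FIRST(program) = { 'end', 'then', 'while', :=, num }.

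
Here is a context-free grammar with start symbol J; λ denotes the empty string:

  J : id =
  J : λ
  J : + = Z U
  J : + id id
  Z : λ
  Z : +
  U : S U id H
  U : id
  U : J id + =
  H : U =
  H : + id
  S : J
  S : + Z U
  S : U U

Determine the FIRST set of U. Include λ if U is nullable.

From U : S U id H: S nullable, take FIRST(S) ∪ FIRST(U) = { +, id }.
U : id contributes {id}.
From U : J id + =: J nullable, take FIRST(J) ∪ {id} = { +, id }.
Union: FIRST(U) = { +, id }.

{ +, id }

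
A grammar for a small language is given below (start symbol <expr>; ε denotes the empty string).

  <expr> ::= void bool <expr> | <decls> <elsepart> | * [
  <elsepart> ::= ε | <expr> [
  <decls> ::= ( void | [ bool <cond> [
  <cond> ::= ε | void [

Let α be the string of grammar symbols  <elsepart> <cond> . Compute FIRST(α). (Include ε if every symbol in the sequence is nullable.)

{ (, *, [, void, ε }

Add FIRST(<elsepart>)\{ε} = { (, *, [, void }; <elsepart> is nullable, continue.
Add FIRST(<cond>)\{ε} = { void }; <cond> is nullable, continue.
Every symbol is nullable, so include ε.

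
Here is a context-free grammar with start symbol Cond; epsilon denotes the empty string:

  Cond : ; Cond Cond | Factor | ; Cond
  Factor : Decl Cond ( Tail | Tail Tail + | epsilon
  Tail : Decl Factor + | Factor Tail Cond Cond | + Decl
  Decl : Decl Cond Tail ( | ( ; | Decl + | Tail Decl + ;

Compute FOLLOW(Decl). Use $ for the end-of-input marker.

{ $, (, +, ; }

In Factor : Decl Cond ( Tail: add FIRST(Cond ( Tail) = { (, +, ; }.
In Tail : Decl Factor +: add FIRST(Factor +) = { (, + }.
In Tail : + Decl: Decl is at the end, add FOLLOW(Tail) = { $, (, +, ; }.
In Decl : Decl Cond Tail (: add FIRST(Cond Tail () = { (, +, ; }.
In Decl : Decl +: add FIRST(+) = { + }.
In Decl : Tail Decl + ;: add FIRST(+ ;) = { + }.
Union: FOLLOW(Decl) = { $, (, +, ; }.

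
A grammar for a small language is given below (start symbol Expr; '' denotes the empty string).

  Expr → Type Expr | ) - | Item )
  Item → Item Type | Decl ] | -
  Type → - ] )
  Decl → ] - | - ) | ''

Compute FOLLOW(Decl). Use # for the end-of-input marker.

In Item → Decl ]: add FIRST(]) = { ] }.
Union: FOLLOW(Decl) = { ] }.

{ ] }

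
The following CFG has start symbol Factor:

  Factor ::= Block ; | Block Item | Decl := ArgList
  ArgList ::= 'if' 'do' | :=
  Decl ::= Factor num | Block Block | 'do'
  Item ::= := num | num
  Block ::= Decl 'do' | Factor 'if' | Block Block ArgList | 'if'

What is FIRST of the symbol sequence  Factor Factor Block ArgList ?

{ 'do', 'if' }

Add FIRST(Factor) = { 'do', 'if' }; Factor is not nullable, stop.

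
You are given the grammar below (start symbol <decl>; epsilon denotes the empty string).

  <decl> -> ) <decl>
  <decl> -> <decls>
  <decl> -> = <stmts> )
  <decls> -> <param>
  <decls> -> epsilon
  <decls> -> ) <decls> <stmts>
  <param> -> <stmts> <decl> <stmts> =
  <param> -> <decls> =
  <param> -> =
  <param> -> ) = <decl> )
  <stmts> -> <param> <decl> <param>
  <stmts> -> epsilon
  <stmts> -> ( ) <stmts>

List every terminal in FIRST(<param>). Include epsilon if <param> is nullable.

{ (, ), = }

From <param> -> <stmts> <decl> <stmts> =: <stmts>, <decl>, <stmts> nullable, take FIRST(<stmts>) ∪ FIRST(<decl>) ∪ FIRST(<stmts>) ∪ {=} = { (, ), = }.
From <param> -> <decls> =: <decls> nullable, take FIRST(<decls>) ∪ {=} = { (, ), = }.
<param> -> = contributes {=}.
<param> -> ) = <decl> ) contributes {)}.
Union: FIRST(<param>) = { (, ), = }.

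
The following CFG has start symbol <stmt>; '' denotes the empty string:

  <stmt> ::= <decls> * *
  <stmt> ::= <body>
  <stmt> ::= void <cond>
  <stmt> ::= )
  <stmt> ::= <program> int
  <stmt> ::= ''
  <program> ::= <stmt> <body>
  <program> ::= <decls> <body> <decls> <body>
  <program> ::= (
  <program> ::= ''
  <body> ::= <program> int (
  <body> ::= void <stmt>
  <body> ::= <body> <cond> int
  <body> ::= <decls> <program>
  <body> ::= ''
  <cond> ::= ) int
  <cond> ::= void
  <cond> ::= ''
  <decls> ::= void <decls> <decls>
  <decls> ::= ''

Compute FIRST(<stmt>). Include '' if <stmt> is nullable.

From <stmt> ::= <decls> * *: <decls> nullable, take FIRST(<decls>) ∪ {*} = { *, void }.
From <stmt> ::= <body>: add FIRST(<body>) = { (, ), *, int, void, '' } (including '' since <body> is nullable).
<stmt> ::= void <cond> contributes {void}.
<stmt> ::= ) contributes {)}.
From <stmt> ::= <program> int: <program> nullable, take FIRST(<program>) ∪ {int} = { (, ), *, int, void }.
<stmt> ::= '' contributes ''.
Union: FIRST(<stmt>) = { (, ), *, int, void, '' }.

{ (, ), *, int, void, '' }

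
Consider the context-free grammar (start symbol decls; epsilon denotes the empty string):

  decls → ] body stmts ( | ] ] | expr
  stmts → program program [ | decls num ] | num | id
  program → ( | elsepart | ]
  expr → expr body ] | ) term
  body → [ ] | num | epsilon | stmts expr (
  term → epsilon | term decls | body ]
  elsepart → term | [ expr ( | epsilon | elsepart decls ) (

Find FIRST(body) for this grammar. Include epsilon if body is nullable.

{ (, ), [, ], id, num, epsilon }

body → [ ] contributes {[}.
body → num contributes {num}.
body → epsilon contributes epsilon.
From body → stmts expr (: add FIRST(stmts) = { (, ), [, ], id, num }.
Union: FIRST(body) = { (, ), [, ], id, num, epsilon }.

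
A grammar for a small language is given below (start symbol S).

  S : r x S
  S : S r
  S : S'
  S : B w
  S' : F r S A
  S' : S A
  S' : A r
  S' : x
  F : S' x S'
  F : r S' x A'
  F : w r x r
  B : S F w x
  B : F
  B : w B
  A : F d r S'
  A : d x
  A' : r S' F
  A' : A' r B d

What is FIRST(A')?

A' : r S' F contributes {r}.
From A' : A' r B d: add FIRST(A') = { r }.
Union: FIRST(A') = { r }.

{ r }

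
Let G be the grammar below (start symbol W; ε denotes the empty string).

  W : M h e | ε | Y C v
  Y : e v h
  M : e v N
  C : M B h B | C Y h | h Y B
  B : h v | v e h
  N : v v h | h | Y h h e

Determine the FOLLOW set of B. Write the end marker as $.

In C : M B h B: add FIRST(h B) = { h }.
In C : M B h B: B is at the end, add FOLLOW(C) = { e, v }.
In C : h Y B: B is at the end, add FOLLOW(C) = { e, v }.
Union: FOLLOW(B) = { e, h, v }.

{ e, h, v }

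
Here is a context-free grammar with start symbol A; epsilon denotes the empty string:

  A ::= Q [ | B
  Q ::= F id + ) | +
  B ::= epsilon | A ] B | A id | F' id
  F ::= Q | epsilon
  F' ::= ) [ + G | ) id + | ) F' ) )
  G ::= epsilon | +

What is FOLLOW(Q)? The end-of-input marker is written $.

In A ::= Q [: add FIRST([) = { [ }.
In F ::= Q: Q is at the end, add FOLLOW(F) = { id }.
Union: FOLLOW(Q) = { [, id }.

{ [, id }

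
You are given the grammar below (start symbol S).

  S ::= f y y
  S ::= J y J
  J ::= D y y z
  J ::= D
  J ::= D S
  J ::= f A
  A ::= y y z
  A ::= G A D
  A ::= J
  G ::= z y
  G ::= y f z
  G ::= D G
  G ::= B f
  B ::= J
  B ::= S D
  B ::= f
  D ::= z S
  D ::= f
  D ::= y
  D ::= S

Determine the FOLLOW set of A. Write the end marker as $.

{ $, f, y, z }

In J ::= f A: A is at the end, add FOLLOW(J) = { $, f, y, z }.
In A ::= G A D: add FIRST(D) = { f, y, z }.
Union: FOLLOW(A) = { $, f, y, z }.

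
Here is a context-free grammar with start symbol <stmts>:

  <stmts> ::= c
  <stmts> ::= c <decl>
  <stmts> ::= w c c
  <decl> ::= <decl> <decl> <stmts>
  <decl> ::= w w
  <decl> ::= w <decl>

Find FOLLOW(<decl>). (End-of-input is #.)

{ #, c, w }

In <stmts> ::= c <decl>: <decl> is at the end, add FOLLOW(<stmts>) = { #, c, w }.
In <decl> ::= <decl> <decl> <stmts>: add FIRST(<decl> <stmts>) = { w }.
In <decl> ::= <decl> <decl> <stmts>: add FIRST(<stmts>) = { c, w }.
In <decl> ::= w <decl>: <decl> is at the end, add FOLLOW(<decl>) = { #, c, w }.
Union: FOLLOW(<decl>) = { #, c, w }.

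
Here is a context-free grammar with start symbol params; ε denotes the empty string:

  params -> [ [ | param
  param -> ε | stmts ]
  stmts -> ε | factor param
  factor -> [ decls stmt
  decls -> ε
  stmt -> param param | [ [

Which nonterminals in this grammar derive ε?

Directly nullable (have an ε-production): param, stmts, decls.
stmt -> param param with every symbol nullable, so stmt is nullable.
params -> param with every symbol nullable, so params is nullable.
No other nonterminal has a production whose RHS symbols are all nullable.

{ decls, param, params, stmt, stmts }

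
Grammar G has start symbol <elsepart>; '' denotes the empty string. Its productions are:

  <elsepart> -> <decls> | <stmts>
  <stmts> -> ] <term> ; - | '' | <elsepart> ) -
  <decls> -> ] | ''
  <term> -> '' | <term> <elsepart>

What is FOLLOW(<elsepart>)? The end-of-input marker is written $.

{ $, ), ;, ] }

<elsepart> is the start symbol, so $ ∈ FOLLOW(<elsepart>).
In <stmts> -> <elsepart> ) -: add FIRST() -) = { ) }.
In <term> -> <term> <elsepart>: <elsepart> is at the end, add FOLLOW(<term>) = { ), ;, ] }.
Union: FOLLOW(<elsepart>) = { $, ), ;, ] }.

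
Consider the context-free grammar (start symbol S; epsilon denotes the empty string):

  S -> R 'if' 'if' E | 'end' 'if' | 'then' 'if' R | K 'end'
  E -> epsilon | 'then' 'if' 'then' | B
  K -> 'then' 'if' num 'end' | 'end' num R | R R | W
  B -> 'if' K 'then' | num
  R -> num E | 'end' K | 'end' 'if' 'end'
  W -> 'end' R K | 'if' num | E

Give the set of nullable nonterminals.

Directly nullable (have an epsilon-production): E.
K -> W with every symbol nullable, so K is nullable.
W -> E with every symbol nullable, so W is nullable.
No other nonterminal has a production whose RHS symbols are all nullable.

{ E, K, W }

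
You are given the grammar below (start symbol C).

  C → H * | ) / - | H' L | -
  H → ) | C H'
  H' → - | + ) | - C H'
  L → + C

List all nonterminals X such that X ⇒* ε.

{ } (none)

No nonterminal has an empty production or an RHS whose symbols are all nullable.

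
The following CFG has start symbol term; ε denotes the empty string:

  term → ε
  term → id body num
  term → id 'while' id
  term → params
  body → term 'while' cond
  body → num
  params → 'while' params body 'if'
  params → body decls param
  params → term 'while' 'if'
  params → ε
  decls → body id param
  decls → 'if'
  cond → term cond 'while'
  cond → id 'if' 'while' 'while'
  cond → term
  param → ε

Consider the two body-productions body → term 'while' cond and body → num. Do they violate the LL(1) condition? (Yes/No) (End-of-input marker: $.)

FIRST(term 'while' cond) = { 'while', id, num } and FIRST(num) = { num }.
Both contain num, so the two alternatives are not disjoint — LL(1) conflict.

Yes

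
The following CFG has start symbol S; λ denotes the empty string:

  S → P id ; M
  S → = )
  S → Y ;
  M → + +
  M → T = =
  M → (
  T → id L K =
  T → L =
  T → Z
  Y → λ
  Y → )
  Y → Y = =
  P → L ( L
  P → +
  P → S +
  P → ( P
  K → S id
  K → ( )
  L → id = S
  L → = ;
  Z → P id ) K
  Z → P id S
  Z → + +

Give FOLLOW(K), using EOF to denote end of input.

{ = }

In T → id L K =: add FIRST(=) = { = }.
In Z → P id ) K: K is at the end, add FOLLOW(Z) = { = }.
Union: FOLLOW(K) = { = }.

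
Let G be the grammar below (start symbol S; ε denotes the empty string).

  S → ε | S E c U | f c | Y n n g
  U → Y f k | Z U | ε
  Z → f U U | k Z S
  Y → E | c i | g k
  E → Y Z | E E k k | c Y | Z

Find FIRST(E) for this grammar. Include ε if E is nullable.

{ c, f, g, k }

From E → Y Z: add FIRST(Y) = { c, f, g, k }.
From E → E E k k: add FIRST(E) = { c, f, g, k }.
E → c Y contributes {c}.
From E → Z: add FIRST(Z) = { f, k }.
Union: FIRST(E) = { c, f, g, k }.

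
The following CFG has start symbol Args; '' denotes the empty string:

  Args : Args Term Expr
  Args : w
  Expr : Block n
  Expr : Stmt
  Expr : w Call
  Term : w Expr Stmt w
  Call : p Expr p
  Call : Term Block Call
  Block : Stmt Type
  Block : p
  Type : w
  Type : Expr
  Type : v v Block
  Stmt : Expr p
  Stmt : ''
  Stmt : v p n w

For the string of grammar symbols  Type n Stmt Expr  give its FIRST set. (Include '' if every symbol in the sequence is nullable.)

Add FIRST(Type)\{''} = { n, p, v, w }; Type is nullable, continue.
n is a terminal; add {n} and stop.

{ n, p, v, w }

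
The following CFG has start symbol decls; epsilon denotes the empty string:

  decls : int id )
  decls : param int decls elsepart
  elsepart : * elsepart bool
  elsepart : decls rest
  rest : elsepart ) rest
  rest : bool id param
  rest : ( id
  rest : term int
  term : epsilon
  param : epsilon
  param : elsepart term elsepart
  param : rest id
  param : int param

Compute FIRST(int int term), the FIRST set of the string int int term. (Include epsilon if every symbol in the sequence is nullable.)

int is a terminal; add {int} and stop.

{ int }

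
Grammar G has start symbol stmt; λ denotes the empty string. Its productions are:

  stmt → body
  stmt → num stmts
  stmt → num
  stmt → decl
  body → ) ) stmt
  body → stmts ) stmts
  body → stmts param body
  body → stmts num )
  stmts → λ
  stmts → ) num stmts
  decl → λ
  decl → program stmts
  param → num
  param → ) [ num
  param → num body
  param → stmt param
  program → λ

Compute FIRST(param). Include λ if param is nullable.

param → num contributes {num}.
param → ) [ num contributes {)}.
param → num body contributes {num}.
From param → stmt param: stmt nullable, take FIRST(stmt) ∪ FIRST(param) = { ), num }.
Union: FIRST(param) = { ), num }.

{ ), num }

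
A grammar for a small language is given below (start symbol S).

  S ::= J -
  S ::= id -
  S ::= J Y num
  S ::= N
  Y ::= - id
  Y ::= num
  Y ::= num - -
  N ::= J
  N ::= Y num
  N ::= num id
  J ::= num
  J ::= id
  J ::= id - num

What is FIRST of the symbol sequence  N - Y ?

{ -, id, num }

Add FIRST(N) = { -, id, num }; N is not nullable, stop.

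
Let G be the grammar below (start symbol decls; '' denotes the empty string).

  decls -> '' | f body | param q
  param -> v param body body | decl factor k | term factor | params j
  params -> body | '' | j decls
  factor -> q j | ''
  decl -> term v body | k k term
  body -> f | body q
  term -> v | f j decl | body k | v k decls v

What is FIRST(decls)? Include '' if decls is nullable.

decls -> '' contributes ''.
decls -> f body contributes {f}.
From decls -> param q: add FIRST(param) = { f, j, k, v }.
Union: FIRST(decls) = { f, j, k, v, '' }.

{ f, j, k, v, '' }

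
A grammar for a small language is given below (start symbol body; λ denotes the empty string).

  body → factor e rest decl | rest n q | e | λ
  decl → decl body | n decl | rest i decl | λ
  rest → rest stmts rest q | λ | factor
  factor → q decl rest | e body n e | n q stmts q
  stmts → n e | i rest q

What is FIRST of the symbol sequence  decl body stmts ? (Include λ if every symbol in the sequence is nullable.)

Add FIRST(decl)\{λ} = { e, i, n, q }; decl is nullable, continue.
Add FIRST(body)\{λ} = { e, i, n, q }; body is nullable, continue.
Add FIRST(stmts) = { i, n }; stmts is not nullable, stop.

{ e, i, n, q }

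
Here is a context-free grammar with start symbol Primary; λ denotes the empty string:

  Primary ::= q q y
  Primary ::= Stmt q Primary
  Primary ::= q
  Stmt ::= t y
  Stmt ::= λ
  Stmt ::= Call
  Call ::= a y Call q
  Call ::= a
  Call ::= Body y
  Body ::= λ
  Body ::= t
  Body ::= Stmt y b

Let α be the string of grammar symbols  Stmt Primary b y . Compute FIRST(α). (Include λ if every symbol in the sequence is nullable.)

{ a, q, t, y }

Add FIRST(Stmt)\{λ} = { a, t, y }; Stmt is nullable, continue.
Add FIRST(Primary) = { a, q, t, y }; Primary is not nullable, stop.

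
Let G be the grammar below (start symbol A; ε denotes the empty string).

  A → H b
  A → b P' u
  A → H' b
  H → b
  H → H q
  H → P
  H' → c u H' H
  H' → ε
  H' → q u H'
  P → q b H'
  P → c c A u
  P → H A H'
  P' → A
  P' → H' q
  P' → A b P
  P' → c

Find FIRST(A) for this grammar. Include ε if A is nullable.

{ b, c, q }

From A → H b: add FIRST(H) = { b, c, q }.
A → b P' u contributes {b}.
From A → H' b: H' nullable, take FIRST(H') ∪ {b} = { b, c, q }.
Union: FIRST(A) = { b, c, q }.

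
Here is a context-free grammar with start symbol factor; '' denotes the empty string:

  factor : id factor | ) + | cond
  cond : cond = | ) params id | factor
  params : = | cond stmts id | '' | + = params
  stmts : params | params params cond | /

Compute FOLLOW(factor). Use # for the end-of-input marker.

factor is the start symbol, so # ∈ FOLLOW(factor).
In factor : id factor: factor is at the end, add FOLLOW(factor) = { #, ), +, /, =, id }.
In cond : factor: factor is at the end, add FOLLOW(cond) = { #, ), +, /, =, id }.
Union: FOLLOW(factor) = { #, ), +, /, =, id }.

{ #, ), +, /, =, id }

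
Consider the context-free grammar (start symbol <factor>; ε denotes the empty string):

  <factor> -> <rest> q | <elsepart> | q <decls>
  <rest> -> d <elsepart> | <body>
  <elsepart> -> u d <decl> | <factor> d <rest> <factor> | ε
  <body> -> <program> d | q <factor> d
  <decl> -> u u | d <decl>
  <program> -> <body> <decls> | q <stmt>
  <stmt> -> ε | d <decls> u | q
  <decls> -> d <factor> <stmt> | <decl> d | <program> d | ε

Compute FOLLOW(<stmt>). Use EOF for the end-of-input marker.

{ EOF, d, q, u }

In <program> -> q <stmt>: <stmt> is at the end, add FOLLOW(<program>) = { d }.
In <decls> -> d <factor> <stmt>: <stmt> is at the end, add FOLLOW(<decls>) = { EOF, d, q, u }.
Union: FOLLOW(<stmt>) = { EOF, d, q, u }.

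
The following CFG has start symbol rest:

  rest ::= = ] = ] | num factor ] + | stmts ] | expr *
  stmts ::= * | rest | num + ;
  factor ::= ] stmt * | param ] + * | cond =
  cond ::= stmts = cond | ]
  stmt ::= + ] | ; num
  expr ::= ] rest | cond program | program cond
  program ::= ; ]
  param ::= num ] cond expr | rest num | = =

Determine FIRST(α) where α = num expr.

num is a terminal; add {num} and stop.

{ num }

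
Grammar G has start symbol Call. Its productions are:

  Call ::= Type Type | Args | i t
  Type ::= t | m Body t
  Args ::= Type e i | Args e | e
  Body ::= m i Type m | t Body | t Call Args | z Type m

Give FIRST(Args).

{ e, m, t }

From Args ::= Type e i: add FIRST(Type) = { m, t }.
From Args ::= Args e: add FIRST(Args) = { e, m, t }.
Args ::= e contributes {e}.
Union: FIRST(Args) = { e, m, t }.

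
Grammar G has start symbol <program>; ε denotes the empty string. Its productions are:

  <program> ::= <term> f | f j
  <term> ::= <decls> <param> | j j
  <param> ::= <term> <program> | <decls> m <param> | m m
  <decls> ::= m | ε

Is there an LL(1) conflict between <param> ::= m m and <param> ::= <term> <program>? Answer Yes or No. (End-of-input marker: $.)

FIRST(m m) = { m } and FIRST(<term> <program>) = { j, m }.
Both contain m, so the two alternatives are not disjoint — LL(1) conflict.

Yes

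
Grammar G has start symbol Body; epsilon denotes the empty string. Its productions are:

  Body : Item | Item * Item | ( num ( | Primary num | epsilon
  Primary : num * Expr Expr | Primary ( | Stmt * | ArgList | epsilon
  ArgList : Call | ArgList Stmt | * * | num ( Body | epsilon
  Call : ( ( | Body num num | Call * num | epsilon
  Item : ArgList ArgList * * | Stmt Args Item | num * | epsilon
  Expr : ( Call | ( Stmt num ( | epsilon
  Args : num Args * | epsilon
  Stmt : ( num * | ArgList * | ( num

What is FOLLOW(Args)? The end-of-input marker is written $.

{ $, (, *, num }

In Item : Stmt Args Item: add FIRST(Item)\{epsilon} = { (, *, num }.
  Since Item is nullable, also add FOLLOW(Item) = { $, (, *, num }.
In Args : num Args *: add FIRST(*) = { * }.
Union: FOLLOW(Args) = { $, (, *, num }.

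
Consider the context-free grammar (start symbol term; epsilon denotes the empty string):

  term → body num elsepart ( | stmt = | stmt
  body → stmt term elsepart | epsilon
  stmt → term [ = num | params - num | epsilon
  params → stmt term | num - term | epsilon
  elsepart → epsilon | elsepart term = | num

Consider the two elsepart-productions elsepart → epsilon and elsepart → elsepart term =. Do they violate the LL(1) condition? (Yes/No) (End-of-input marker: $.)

FIRST(epsilon) = { epsilon } and FIRST(elsepart term =) = { -, =, [, num }.
The first alternative is nullable and FOLLOW(elsepart) = { (, -, =, [, num } shares - with FIRST of the second — conflict.

Yes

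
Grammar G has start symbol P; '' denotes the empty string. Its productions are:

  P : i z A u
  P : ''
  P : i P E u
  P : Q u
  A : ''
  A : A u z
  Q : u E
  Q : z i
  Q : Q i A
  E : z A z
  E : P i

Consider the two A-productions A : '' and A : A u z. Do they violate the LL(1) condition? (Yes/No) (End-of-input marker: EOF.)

FIRST('') = { '' } and FIRST(A u z) = { u }.
The first alternative is nullable and FOLLOW(A) = { i, u, z } shares u with FIRST of the second — conflict.

Yes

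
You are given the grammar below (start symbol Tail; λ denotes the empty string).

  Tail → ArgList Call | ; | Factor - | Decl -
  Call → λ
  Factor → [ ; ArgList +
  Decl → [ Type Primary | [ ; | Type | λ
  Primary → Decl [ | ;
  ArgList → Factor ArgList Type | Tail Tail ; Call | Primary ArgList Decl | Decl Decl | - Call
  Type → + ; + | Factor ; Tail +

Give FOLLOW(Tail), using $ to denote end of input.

{ $, +, -, ;, [ }

Tail is the start symbol, so $ ∈ FOLLOW(Tail).
In ArgList → Tail Tail ; Call: add FIRST(Tail ; Call) = { +, -, ;, [ }.
In ArgList → Tail Tail ; Call: add FIRST(; Call) = { ; }.
In Type → Factor ; Tail +: add FIRST(+) = { + }.
Union: FOLLOW(Tail) = { $, +, -, ;, [ }.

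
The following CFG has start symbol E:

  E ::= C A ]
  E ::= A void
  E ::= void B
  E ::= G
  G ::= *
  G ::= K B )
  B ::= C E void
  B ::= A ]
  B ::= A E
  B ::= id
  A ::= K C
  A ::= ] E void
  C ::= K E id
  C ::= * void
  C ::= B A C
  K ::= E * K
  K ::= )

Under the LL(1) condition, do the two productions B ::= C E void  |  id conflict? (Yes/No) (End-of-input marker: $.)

Yes

FIRST(C E void) = { ), *, ], id, void } and FIRST(id) = { id }.
Both contain id, so the two alternatives are not disjoint — LL(1) conflict.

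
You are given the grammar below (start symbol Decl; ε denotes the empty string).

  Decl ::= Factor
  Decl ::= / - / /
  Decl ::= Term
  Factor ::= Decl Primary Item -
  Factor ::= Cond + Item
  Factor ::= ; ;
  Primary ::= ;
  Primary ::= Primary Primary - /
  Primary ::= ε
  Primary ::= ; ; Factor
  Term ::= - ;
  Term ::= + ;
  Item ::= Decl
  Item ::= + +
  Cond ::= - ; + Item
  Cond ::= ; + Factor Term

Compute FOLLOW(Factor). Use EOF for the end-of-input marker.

In Decl ::= Factor: Factor is at the end, add FOLLOW(Decl) = { EOF, +, -, /, ; }.
In Primary ::= ; ; Factor: Factor is at the end, add FOLLOW(Primary) = { +, -, /, ; }.
In Cond ::= ; + Factor Term: add FIRST(Term) = { +, - }.
Union: FOLLOW(Factor) = { EOF, +, -, /, ; }.

{ EOF, +, -, /, ; }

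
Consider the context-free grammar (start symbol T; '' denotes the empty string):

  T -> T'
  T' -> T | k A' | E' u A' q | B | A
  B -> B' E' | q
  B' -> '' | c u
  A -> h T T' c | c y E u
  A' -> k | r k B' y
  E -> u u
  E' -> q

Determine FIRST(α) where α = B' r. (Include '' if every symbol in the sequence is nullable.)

{ c, r }

Add FIRST(B')\{''} = { c }; B' is nullable, continue.
r is a terminal; add {r} and stop.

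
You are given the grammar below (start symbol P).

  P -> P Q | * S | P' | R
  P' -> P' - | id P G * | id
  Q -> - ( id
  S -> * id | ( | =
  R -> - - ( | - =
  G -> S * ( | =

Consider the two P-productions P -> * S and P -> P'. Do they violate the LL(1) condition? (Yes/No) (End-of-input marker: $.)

FIRST(* S) = { * } and FIRST(P') = { id }.
The FIRST sets are disjoint and neither alternative is nullable — no conflict.

No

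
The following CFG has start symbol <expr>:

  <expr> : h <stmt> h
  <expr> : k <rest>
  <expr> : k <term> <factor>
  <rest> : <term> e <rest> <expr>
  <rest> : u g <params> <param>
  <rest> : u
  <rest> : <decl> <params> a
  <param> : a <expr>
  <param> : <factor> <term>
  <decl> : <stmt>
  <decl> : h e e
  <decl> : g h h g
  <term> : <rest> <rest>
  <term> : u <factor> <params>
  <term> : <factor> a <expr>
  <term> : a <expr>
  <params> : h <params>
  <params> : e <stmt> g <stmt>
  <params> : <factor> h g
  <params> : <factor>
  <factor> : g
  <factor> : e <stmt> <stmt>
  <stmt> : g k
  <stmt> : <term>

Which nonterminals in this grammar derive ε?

No nonterminal has an empty production or an RHS whose symbols are all nullable.

{ } (none)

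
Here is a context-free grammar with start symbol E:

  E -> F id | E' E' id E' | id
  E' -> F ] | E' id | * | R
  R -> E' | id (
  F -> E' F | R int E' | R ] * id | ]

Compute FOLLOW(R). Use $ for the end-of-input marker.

In E' -> R: R is at the end, add FOLLOW(E') = { $, *, ], id, int }.
In F -> R int E': add FIRST(int E') = { int }.
In F -> R ] * id: add FIRST(] * id) = { ] }.
Union: FOLLOW(R) = { $, *, ], id, int }.

{ $, *, ], id, int }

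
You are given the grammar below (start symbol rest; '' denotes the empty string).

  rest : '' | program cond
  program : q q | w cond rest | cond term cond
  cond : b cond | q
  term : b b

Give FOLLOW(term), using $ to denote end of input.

In program : cond term cond: add FIRST(cond) = { b, q }.
Union: FOLLOW(term) = { b, q }.

{ b, q }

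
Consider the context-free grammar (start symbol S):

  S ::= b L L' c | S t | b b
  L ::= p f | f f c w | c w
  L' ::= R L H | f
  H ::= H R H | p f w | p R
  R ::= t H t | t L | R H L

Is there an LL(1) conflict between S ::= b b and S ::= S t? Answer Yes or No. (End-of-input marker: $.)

Yes

FIRST(b b) = { b } and FIRST(S t) = { b }.
Both contain b, so the two alternatives are not disjoint — LL(1) conflict.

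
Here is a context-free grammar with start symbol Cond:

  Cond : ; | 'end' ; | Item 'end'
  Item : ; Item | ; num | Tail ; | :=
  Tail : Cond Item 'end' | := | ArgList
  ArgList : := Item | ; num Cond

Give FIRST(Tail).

{ 'end', :=, ; }

From Tail : Cond Item 'end': add FIRST(Cond) = { 'end', :=, ; }.
Tail : := contributes {:=}.
From Tail : ArgList: add FIRST(ArgList) = { :=, ; }.
Union: FIRST(Tail) = { 'end', :=, ; }.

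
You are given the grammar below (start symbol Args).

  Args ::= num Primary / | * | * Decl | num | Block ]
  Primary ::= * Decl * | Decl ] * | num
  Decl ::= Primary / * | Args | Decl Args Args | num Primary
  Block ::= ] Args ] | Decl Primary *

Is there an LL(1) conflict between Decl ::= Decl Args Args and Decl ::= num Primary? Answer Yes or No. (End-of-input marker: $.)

Yes

FIRST(Decl Args Args) = { *, ], num } and FIRST(num Primary) = { num }.
Both contain num, so the two alternatives are not disjoint — LL(1) conflict.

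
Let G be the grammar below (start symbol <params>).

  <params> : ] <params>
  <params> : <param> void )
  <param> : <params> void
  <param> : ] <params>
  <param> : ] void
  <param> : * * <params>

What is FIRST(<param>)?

From <param> : <params> void: add FIRST(<params>) = { *, ] }.
<param> : ] <params> contributes {]}.
<param> : ] void contributes {]}.
<param> : * * <params> contributes {*}.
Union: FIRST(<param>) = { *, ] }.

{ *, ] }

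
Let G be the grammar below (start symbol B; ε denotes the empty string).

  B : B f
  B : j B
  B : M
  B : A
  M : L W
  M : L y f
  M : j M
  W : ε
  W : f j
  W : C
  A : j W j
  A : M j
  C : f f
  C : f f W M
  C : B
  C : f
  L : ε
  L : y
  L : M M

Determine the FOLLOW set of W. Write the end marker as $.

{ $, f, j, y }

In M : L W: W is at the end, add FOLLOW(M) = { $, f, j, y }.
In A : j W j: add FIRST(j) = { j }.
In C : f f W M: add FIRST(M)\{ε} = { f, j, y }.
  Since M is nullable, also add FOLLOW(C) = { $, f, j, y }.
Union: FOLLOW(W) = { $, f, j, y }.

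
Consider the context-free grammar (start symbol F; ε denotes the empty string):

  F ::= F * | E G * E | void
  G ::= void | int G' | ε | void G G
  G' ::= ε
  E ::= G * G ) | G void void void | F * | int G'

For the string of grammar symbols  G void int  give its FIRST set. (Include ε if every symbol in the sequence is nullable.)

{ int, void }

Add FIRST(G)\{ε} = { int, void }; G is nullable, continue.
void is a terminal; add {void} and stop.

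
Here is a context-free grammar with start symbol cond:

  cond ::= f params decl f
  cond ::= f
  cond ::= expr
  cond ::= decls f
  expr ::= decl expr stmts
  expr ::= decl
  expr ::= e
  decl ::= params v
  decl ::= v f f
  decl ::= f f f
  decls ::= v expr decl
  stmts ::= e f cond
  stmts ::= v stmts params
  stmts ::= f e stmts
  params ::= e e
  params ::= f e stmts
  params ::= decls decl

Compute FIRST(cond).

cond ::= f params decl f contributes {f}.
cond ::= f contributes {f}.
From cond ::= expr: add FIRST(expr) = { e, f, v }.
From cond ::= decls f: add FIRST(decls) = { v }.
Union: FIRST(cond) = { e, f, v }.

{ e, f, v }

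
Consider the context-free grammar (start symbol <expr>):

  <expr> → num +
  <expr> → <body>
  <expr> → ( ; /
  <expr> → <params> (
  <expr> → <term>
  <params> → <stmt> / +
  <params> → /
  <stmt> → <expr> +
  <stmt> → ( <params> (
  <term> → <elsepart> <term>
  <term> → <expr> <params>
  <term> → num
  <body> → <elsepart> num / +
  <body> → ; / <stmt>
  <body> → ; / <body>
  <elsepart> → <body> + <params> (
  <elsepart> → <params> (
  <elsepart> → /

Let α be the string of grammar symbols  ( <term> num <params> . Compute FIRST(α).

( is a terminal; add {(} and stop.

{ ( }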